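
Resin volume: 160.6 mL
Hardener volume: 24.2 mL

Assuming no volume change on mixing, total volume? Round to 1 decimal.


V_total = 160.6 + 24.2 = 184.8 mL

184.8


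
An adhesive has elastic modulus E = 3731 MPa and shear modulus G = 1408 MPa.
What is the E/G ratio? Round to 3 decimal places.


E/G = 3731 / 1408 = 2.650

2.650


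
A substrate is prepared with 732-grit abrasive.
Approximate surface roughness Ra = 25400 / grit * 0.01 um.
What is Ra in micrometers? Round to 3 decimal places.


Ra = 25400 / 732 * 0.01 = 0.347 um

0.347


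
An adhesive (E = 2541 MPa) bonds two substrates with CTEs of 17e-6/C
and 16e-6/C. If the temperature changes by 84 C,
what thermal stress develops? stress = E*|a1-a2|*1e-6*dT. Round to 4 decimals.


Stress = 2541 * |17 - 16| * 1e-6 * 84
= 0.2134 MPa

0.2134


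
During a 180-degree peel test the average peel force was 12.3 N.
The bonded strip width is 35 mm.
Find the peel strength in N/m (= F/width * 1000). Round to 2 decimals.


Peel strength = F/width * 1000
= 12.3 / 35 * 1000
= 351.43 N/m

351.43


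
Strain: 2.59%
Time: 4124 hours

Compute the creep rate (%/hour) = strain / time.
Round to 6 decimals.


Creep rate = 2.59 / 4124
= 0.000628 %/h

0.000628


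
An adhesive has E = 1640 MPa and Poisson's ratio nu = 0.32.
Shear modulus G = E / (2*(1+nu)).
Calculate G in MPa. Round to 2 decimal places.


G = 1640 / (2*(1+0.32))
= 1640 / 2.64
= 621.21 MPa

621.21


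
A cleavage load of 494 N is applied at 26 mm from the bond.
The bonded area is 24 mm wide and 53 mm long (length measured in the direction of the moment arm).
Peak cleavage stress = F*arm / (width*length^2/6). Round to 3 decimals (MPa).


Moment = 494 * 26 = 12844 N*mm
Section modulus = 24 * 2809 / 6 = 67416 / 6 mm^3
Stress = 12844 / (67416 / 6) = 77064 / 67416
= 1.143 MPa

1.143


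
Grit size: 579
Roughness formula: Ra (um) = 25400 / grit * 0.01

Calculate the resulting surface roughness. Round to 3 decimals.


Ra = 25400 / 579 * 0.01
= 0.439 um

0.439


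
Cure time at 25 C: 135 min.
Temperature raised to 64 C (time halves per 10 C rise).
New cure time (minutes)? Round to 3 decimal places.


Acceleration factor = 2^(39/10) = 14.9285
New time = 135 / 14.9285 = 9.043 min

9.043


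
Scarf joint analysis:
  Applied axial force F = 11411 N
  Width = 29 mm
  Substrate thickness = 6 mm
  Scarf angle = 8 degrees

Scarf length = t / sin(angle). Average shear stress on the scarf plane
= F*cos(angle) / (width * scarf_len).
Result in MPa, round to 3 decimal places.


Scarf length = 6 / sin(8 deg) = 43.1118 mm
cos(8 deg) = 0.990268
Shear = 11411 * 0.990268 / (29 * 43.1118)
= 9.038 MPa

9.038


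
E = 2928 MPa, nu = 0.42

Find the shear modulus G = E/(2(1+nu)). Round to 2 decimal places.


G = 2928 / (2 * 1.42)
= 1030.99 MPa

1030.99


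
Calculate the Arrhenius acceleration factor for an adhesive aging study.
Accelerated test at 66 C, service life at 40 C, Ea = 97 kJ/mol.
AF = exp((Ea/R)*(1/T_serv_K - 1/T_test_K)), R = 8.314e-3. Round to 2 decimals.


T_test = 339.15 K, T_serv = 313.15 K
Ea/R = 97 / 0.008314 = 11667.07
AF = exp(11667.07 * (1/313.15 - 1/339.15))
= 17.40

17.40


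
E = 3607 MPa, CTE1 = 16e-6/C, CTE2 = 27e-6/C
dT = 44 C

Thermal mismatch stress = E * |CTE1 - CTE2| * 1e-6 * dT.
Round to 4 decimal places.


= 3607 * 11e-6 * 44
= 1.7458 MPa

1.7458


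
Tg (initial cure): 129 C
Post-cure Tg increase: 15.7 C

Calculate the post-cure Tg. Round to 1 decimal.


Post-cure Tg = 129 + 15.7 = 144.7 C

144.7


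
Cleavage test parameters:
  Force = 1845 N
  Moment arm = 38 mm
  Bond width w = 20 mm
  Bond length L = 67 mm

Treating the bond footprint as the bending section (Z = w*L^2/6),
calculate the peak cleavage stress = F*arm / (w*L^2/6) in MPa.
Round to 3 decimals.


M = 1845 * 38 = 70110 N*mm
Z = 20 * 67^2 / 6 = 89780 / 6 mm^3
sigma = M / Z = 6 * 70110 / 89780 = 420660 / 89780
= 4.685 MPa

4.685


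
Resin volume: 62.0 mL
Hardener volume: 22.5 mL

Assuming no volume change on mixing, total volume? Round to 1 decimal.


V_total = 62.0 + 22.5 = 84.5 mL

84.5


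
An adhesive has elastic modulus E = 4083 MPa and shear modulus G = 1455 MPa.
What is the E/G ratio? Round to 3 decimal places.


E/G = 4083 / 1455 = 2.806

2.806


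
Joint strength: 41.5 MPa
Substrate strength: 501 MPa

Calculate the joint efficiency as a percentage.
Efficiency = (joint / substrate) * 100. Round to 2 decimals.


Efficiency = (41.5 / 501) * 100 = 8.28%

8.28


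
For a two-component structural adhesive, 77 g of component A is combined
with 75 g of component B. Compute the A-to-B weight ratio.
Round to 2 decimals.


Weight ratio A:B = 77 / 75
= 1.03

1.03


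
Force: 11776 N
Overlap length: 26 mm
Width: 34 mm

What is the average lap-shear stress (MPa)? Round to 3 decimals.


Average shear stress = F / (overlap * width)
= 11776 / (26 * 34)
= 13.321 MPa

13.321


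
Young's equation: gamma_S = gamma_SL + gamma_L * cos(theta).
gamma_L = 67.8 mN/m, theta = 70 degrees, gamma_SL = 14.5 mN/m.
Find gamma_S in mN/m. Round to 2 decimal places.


cos(70 deg) = 0.342020
gamma_S = 14.5 + 67.8 * 0.342020
= 37.69 mN/m

37.69


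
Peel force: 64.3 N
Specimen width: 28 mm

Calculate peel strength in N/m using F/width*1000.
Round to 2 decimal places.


Peel strength = 64.3 / 28 * 1000 = 2296.43 N/m

2296.43


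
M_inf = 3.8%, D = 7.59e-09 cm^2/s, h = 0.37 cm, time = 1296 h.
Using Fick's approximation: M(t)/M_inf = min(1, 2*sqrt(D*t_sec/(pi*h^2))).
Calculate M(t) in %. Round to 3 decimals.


t = 4665600 s
ratio = min(1, 2*sqrt(7.59e-09*4665600/(pi*0.1369)))
= 0.573889
M(t) = 3.8 * 0.573889 = 2.181%

2.181


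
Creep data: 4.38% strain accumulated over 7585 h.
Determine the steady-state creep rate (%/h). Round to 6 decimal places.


Rate = 4.38 / 7585 = 0.000577 %/h

0.000577


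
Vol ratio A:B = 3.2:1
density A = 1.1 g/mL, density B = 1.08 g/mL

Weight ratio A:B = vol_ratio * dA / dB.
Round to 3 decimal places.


Weight ratio = 3.2 * 1.1 / 1.08
= 3.259

3.259


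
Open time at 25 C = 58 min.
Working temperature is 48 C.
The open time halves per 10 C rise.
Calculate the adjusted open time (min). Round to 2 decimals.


factor = 2^((48 - 25) / 10) = 4.9246
ot = 58 / 4.9246 = 11.78 min

11.78


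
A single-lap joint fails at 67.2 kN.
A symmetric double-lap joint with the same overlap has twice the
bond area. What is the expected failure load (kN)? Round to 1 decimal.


Double-lap load = 2 * 67.2 = 134.4 kN

134.4


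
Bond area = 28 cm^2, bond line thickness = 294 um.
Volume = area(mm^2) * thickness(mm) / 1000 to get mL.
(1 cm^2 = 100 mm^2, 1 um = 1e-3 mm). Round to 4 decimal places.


area_mm2 = 28 * 100 = 2800
blt_mm = 294 * 1e-3 = 0.294
vol_mm3 = 2800 * 0.294 = 823.2
vol_mL = 823.2 / 1000 = 0.8232 mL

0.8232


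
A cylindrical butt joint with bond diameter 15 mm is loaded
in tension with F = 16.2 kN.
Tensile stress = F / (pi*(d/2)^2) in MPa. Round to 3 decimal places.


Area = pi * (15/2)^2 = 176.7146 mm^2
Stress = 16.2*1000 / 176.7146
= 91.673 MPa

91.673


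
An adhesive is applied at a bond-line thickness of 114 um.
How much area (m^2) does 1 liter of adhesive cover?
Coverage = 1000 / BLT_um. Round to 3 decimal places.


Coverage = 1000 / 114 = 8.772 m^2

8.772


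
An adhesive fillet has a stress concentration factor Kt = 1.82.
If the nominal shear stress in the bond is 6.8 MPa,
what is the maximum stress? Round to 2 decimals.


Max stress = 6.8 * 1.82 = 12.38 MPa

12.38


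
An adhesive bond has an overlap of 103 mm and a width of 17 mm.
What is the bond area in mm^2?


Bond area = overlap * width
= 103 * 17
= 1751 mm^2

1751


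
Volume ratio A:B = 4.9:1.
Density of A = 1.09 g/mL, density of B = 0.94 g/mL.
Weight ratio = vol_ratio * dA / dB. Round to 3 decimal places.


Wt ratio = 4.9 * 1.09 / 0.94
= 5.682

5.682


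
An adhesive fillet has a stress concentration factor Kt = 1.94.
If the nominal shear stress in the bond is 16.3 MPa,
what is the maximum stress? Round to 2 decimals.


Max stress = 16.3 * 1.94 = 31.62 MPa

31.62


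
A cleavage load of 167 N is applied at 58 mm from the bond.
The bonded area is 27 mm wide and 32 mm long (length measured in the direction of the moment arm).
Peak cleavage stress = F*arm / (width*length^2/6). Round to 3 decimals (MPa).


Moment = 167 * 58 = 9686 N*mm
Section modulus = 27 * 1024 / 6 = 27648 / 6 mm^3
Stress = 9686 / (27648 / 6) = 58116 / 27648
= 2.102 MPa

2.102


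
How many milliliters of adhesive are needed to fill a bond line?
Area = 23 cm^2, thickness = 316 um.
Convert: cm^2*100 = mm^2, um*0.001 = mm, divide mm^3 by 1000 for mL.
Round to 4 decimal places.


= (23 * 100) * (316 * 0.001) / 1000
= 0.7268 mL

0.7268


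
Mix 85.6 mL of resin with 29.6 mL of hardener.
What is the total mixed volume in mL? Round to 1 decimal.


Total = 85.6 + 29.6 = 115.2 mL

115.2


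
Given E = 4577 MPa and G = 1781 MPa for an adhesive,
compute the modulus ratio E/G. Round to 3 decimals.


E/G ratio = 4577 / 1781 = 2.570

2.570


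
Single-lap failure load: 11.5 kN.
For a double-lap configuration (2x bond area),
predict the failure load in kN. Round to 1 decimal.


Failure load = 11.5 * 2 = 23.0 kN

23.0


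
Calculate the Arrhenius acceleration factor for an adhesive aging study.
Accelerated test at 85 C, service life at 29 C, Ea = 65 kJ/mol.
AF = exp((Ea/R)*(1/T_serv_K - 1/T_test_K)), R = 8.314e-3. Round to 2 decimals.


T_test = 358.15 K, T_serv = 302.15 K
Ea/R = 65 / 0.008314 = 7818.14
AF = exp(7818.14 * (1/302.15 - 1/358.15))
= 57.16

57.16


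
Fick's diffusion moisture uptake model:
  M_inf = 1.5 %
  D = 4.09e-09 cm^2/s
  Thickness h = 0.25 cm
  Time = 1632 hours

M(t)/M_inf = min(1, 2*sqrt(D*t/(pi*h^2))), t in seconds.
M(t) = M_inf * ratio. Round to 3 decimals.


t_sec = 1632 * 3600 = 5875200
ratio = 2*sqrt(4.09e-09*5875200/(pi*0.25^2))
= min(1, 0.699662)
= 0.699662
M(t) = 1.5 * 0.699662 = 1.049 %

1.049


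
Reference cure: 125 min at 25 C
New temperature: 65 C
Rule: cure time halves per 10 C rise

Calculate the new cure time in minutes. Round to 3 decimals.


factor = 2^((65-25)/10) = 16.0000
t_new = 125 / 16.0000 = 7.813 min

7.813


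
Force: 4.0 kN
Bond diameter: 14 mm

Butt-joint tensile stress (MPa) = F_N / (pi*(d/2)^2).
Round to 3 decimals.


F_N = 4.0 * 1000 = 4000.0 N
A = pi*(7.0)^2 = 153.9380 mm^2
stress = 4000.0 / 153.9380 = 25.984 MPa

25.984


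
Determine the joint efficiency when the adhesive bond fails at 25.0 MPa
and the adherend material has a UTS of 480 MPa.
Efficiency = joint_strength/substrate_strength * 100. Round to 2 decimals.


Joint efficiency = 25.0 / 480 * 100
= 5.21%

5.21


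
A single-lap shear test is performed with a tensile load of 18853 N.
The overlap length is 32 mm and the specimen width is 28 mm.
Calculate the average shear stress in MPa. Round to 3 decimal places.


Shear stress = F / (overlap * width)
= 18853 / (32 * 28)
= 18853 / 896
= 21.041 MPa

21.041


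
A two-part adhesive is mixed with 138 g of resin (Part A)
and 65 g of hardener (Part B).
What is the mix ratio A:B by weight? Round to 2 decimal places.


Mix ratio = mass_A / mass_B
= 138 / 65
= 2.12

2.12


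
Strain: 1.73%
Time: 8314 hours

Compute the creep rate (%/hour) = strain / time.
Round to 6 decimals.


Creep rate = 1.73 / 8314
= 0.000208 %/h

0.000208


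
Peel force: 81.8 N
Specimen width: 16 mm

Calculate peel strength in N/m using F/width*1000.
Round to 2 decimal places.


Peel strength = 81.8 / 16 * 1000 = 5112.50 N/m

5112.50


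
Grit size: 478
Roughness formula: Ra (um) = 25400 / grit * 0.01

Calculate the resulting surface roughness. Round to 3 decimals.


Ra = 25400 / 478 * 0.01
= 0.531 um

0.531


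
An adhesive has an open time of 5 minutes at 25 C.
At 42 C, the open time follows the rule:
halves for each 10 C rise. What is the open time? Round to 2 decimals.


Factor = 2^((42-25)/10) = 3.2490
Open time = 5 / 3.2490 = 1.54 min

1.54


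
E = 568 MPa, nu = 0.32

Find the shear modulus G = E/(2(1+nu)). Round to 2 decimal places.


G = 568 / (2 * 1.32)
= 215.15 MPa

215.15


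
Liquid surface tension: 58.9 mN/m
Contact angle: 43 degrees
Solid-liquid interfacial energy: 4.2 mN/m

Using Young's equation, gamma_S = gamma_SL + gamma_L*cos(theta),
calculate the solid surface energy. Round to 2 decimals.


gamma_S = 4.2 + 58.9 * cos(43)
= 47.28 mN/m

47.28


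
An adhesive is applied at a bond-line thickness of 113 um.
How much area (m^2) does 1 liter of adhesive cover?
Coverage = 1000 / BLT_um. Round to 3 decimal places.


Coverage = 1000 / 113 = 8.850 m^2

8.850


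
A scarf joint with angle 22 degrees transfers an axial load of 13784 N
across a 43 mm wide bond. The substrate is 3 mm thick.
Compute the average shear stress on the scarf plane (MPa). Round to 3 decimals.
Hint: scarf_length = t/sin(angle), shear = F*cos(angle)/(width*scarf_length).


scarf_length = 3 / sin(22 deg) = 8.0084 mm
cos(22 deg) = 0.927184
shear stress = 13784 * 0.927184 / (43 * 8.0084)
= 37.113 MPa

37.113


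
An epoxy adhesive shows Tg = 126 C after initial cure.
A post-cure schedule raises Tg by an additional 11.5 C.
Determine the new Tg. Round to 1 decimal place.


New Tg = 126 + 11.5
= 137.5 C

137.5


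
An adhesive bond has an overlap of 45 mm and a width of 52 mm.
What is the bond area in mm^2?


Bond area = overlap * width
= 45 * 52
= 2340 mm^2

2340


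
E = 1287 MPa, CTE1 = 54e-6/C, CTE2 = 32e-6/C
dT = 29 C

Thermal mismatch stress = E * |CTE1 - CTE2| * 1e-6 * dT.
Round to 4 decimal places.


= 1287 * 22e-6 * 29
= 0.8211 MPa

0.8211


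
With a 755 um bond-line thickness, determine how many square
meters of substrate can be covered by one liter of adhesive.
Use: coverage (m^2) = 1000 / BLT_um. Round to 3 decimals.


Coverage = 1000 / 755 = 1.325 m^2

1.325


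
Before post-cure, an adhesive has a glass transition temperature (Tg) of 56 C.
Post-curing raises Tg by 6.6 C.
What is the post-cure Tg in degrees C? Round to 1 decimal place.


Tg_post = Tg_base + delta_Tg
= 56 + 6.6
= 62.6 C

62.6


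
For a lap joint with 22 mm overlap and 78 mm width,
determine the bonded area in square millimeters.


Area = 22 * 78 = 1716 mm^2

1716


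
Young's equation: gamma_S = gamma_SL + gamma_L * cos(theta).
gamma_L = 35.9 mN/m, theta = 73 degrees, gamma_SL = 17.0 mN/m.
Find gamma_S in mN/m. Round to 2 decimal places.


cos(73 deg) = 0.292372
gamma_S = 17.0 + 35.9 * 0.292372
= 27.50 mN/m

27.50


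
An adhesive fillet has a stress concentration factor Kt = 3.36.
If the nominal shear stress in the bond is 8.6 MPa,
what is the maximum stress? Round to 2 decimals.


Max stress = 8.6 * 3.36 = 28.90 MPa

28.90


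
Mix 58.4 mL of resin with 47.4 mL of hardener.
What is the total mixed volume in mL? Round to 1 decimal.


Total = 58.4 + 47.4 = 105.8 mL

105.8


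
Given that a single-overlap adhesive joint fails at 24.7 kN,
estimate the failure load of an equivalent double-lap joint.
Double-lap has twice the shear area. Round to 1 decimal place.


Double-lap factor = 2
Expected load = 24.7 * 2 = 49.4 kN

49.4


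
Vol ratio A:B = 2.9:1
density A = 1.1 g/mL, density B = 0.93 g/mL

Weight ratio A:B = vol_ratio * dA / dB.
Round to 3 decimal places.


Weight ratio = 2.9 * 1.1 / 0.93
= 3.430

3.430


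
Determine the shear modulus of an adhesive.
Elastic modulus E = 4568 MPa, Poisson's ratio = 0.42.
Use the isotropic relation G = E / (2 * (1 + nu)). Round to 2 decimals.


G = 4568 / (2*(1+0.42)) = 4568 / 2.84
= 1608.45 MPa

1608.45


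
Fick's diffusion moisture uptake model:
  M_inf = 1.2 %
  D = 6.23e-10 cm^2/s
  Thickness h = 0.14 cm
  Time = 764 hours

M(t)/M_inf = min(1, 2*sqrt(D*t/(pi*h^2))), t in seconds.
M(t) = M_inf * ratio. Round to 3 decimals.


t_sec = 764 * 3600 = 2750400
ratio = 2*sqrt(6.23e-10*2750400/(pi*0.14^2))
= min(1, 0.333633)
= 0.333633
M(t) = 1.2 * 0.333633 = 0.400 %

0.400


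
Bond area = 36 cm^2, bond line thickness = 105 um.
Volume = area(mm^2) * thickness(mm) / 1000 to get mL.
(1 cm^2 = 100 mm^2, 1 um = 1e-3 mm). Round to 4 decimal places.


area_mm2 = 36 * 100 = 3600
blt_mm = 105 * 1e-3 = 0.105
vol_mm3 = 3600 * 0.105 = 378.0
vol_mL = 378.0 / 1000 = 0.3780 mL

0.3780


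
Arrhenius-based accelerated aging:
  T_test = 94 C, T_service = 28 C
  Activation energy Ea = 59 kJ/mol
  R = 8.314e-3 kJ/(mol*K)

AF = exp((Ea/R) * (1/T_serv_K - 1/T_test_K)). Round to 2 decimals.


T_test_K = 367.15, T_serv_K = 301.15
AF = exp((59/8.314e-3) * (1/301.15 - 1/367.15))
= 69.13

69.13


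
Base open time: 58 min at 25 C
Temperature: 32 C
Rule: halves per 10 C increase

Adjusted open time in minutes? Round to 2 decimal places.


Acceleration = 2^((32-25)/10) = 1.6245
Open time = 58 / 1.6245 = 35.70 min

35.70


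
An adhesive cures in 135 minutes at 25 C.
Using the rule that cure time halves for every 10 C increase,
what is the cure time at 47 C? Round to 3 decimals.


Factor = 2^((47 - 25) / 10) = 4.5948
Cure time = 135 / 4.5948
= 29.381 minutes

29.381


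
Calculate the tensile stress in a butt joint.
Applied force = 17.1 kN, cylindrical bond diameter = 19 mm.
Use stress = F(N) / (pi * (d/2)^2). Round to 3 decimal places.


A = pi * 9.5^2 = 283.5287 mm^2
sigma = 17100.0 / 283.5287 = 60.311 MPa

60.311


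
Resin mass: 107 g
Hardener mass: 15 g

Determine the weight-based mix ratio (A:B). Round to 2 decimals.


Ratio = 107 / 15 = 7.13

7.13


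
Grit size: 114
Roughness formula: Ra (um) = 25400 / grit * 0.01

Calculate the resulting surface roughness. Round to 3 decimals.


Ra = 25400 / 114 * 0.01
= 2.228 um

2.228


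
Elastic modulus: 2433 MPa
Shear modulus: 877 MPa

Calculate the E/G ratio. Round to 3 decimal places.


E / G = 2433 / 877 = 2.774

2.774


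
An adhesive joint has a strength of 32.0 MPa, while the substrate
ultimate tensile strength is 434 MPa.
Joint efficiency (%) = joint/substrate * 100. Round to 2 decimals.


Efficiency = 32.0 / 434 * 100
= 7.37%

7.37


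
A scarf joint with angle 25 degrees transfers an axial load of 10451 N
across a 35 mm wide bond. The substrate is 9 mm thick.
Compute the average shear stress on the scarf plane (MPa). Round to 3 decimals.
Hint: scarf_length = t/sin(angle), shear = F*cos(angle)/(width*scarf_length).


scarf_length = 9 / sin(25 deg) = 21.2958 mm
cos(25 deg) = 0.906308
shear stress = 10451 * 0.906308 / (35 * 21.2958)
= 12.708 MPa

12.708


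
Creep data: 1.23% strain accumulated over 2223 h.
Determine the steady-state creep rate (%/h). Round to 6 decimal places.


Rate = 1.23 / 2223 = 0.000553 %/h

0.000553


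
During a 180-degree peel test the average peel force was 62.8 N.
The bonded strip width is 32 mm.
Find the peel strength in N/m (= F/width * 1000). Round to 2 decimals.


Peel strength = F/width * 1000
= 62.8 / 32 * 1000
= 1962.50 N/m

1962.50


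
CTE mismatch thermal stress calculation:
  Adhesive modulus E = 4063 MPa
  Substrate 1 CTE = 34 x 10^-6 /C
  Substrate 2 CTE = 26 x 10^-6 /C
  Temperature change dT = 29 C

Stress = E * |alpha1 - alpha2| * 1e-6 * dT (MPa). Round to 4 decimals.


delta_alpha = |34 - 26| = 8 x 10^-6/C
Stress = 4063 * 8e-6 * 29
= 0.9426 MPa

0.9426


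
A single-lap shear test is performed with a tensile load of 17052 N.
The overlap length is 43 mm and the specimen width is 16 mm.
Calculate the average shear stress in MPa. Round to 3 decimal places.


Shear stress = F / (overlap * width)
= 17052 / (43 * 16)
= 17052 / 688
= 24.785 MPa

24.785


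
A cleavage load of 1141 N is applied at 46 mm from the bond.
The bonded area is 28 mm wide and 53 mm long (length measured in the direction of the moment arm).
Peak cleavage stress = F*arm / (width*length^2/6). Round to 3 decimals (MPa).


Moment = 1141 * 46 = 52486 N*mm
Section modulus = 28 * 2809 / 6 = 78652 / 6 mm^3
Stress = 52486 / (78652 / 6) = 314916 / 78652
= 4.004 MPa

4.004


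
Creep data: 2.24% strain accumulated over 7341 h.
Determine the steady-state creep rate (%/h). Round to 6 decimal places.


Rate = 2.24 / 7341 = 0.000305 %/h

0.000305


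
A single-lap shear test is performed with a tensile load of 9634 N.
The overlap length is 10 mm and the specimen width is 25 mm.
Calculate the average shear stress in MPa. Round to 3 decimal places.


Shear stress = F / (overlap * width)
= 9634 / (10 * 25)
= 9634 / 250
= 38.536 MPa

38.536


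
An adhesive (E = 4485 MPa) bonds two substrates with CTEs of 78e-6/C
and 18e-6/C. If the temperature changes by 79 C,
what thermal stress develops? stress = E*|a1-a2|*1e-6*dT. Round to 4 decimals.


Stress = 4485 * |78 - 18| * 1e-6 * 79
= 21.2589 MPa

21.2589


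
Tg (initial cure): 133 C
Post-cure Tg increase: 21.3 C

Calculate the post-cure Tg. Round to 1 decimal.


Post-cure Tg = 133 + 21.3 = 154.3 C

154.3


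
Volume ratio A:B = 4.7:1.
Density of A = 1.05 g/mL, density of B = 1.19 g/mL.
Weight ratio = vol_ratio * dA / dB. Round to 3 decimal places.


Wt ratio = 4.7 * 1.05 / 1.19
= 4.147

4.147


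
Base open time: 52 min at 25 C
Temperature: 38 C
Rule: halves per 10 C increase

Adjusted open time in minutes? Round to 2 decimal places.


Acceleration = 2^((38-25)/10) = 2.4623
Open time = 52 / 2.4623 = 21.12 min

21.12


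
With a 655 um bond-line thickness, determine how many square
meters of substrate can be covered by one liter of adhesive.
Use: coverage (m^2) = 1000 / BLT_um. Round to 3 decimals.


Coverage = 1000 / 655 = 1.527 m^2

1.527


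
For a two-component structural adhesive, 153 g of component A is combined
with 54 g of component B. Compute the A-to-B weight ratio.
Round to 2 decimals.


Weight ratio A:B = 153 / 54
= 2.83

2.83


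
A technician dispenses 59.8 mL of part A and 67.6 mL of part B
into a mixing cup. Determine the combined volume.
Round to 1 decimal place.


Combined volume = 59.8 + 67.6
= 127.4 mL

127.4


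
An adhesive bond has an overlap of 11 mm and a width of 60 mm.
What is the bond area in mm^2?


Bond area = overlap * width
= 11 * 60
= 660 mm^2

660


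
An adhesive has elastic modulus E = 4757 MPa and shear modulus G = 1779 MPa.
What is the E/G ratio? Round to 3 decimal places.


E/G = 4757 / 1779 = 2.674

2.674


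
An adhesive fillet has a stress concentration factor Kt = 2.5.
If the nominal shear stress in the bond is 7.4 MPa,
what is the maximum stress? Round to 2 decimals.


Max stress = 7.4 * 2.5 = 18.50 MPa

18.50


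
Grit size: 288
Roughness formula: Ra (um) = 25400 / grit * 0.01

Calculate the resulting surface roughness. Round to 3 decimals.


Ra = 25400 / 288 * 0.01
= 0.882 um

0.882


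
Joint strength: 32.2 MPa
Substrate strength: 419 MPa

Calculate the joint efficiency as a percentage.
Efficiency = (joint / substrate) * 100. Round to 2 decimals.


Efficiency = (32.2 / 419) * 100 = 7.68%

7.68


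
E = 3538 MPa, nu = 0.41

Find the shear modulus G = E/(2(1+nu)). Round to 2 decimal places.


G = 3538 / (2 * 1.41)
= 1254.61 MPa

1254.61


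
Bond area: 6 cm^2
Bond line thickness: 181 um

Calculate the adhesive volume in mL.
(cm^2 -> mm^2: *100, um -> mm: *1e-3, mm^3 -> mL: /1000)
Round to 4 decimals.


V = 6*100 * 181*1e-3 / 1000
= 0.1086 mL

0.1086


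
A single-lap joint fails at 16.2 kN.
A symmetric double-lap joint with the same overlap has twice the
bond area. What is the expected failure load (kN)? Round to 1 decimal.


Double-lap load = 2 * 16.2 = 32.4 kN

32.4


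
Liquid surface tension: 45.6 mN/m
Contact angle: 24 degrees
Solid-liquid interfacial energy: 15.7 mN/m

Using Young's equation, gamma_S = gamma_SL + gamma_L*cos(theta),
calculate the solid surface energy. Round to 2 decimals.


gamma_S = 15.7 + 45.6 * cos(24)
= 57.36 mN/m

57.36


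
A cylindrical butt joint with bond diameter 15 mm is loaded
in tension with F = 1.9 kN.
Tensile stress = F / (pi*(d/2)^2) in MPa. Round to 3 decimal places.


Area = pi * (15/2)^2 = 176.7146 mm^2
Stress = 1.9*1000 / 176.7146
= 10.752 MPa

10.752


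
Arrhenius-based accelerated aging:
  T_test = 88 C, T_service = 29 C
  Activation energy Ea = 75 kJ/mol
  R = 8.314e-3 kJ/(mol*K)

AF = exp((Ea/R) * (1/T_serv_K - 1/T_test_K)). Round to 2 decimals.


T_test_K = 361.15, T_serv_K = 302.15
AF = exp((75/8.314e-3) * (1/302.15 - 1/361.15))
= 131.30

131.30


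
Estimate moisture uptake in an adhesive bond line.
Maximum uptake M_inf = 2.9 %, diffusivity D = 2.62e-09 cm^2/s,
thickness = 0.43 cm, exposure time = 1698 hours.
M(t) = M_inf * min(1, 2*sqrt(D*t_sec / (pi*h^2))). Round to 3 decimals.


Convert time: 1698 h = 6112800 s
ratio = min(1, 2*sqrt(2.62e-09*6112800/(pi*0.43^2)))
= 0.332091
M(t) = 2.9 * 0.332091 = 0.963%

0.963


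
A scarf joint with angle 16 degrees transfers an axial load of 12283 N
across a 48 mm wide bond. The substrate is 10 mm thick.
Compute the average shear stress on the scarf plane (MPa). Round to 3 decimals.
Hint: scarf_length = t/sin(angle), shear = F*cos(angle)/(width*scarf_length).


scarf_length = 10 / sin(16 deg) = 36.2796 mm
cos(16 deg) = 0.961262
shear stress = 12283 * 0.961262 / (48 * 36.2796)
= 6.780 MPa

6.780


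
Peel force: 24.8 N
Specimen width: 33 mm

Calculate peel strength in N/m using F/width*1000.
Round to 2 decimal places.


Peel strength = 24.8 / 33 * 1000 = 751.52 N/m

751.52


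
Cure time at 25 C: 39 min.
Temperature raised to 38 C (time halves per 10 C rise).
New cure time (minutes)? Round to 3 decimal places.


Acceleration factor = 2^(13/10) = 2.4623
New time = 39 / 2.4623 = 15.839 min

15.839


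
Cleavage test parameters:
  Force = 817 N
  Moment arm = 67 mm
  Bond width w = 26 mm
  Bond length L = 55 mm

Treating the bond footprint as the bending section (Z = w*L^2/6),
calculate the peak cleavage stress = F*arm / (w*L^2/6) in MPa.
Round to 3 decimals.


M = 817 * 67 = 54739 N*mm
Z = 26 * 55^2 / 6 = 78650 / 6 mm^3
sigma = M / Z = 6 * 54739 / 78650 = 328434 / 78650
= 4.176 MPa

4.176


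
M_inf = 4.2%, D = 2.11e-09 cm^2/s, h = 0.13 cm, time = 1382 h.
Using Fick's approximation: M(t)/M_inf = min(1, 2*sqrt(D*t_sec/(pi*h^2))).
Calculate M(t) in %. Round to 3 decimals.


t = 4975200 s
ratio = min(1, 2*sqrt(2.11e-09*4975200/(pi*0.0169)))
= 0.889320
M(t) = 4.2 * 0.889320 = 3.735%

3.735


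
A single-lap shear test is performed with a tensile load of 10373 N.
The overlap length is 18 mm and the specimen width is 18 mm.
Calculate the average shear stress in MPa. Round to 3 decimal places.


Shear stress = F / (overlap * width)
= 10373 / (18 * 18)
= 10373 / 324
= 32.015 MPa

32.015


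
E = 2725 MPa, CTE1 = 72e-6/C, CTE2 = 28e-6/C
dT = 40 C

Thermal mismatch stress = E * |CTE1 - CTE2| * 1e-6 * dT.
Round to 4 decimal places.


= 2725 * 44e-6 * 40
= 4.7960 MPa

4.7960


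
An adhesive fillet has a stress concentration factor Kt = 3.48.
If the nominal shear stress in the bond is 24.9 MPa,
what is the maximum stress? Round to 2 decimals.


Max stress = 24.9 * 3.48 = 86.65 MPa

86.65


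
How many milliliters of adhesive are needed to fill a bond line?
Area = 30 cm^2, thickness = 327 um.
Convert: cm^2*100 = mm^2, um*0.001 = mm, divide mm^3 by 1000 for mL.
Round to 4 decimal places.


= (30 * 100) * (327 * 0.001) / 1000
= 0.9810 mL

0.9810


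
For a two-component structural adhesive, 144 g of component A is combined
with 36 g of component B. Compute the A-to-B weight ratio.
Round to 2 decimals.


Weight ratio A:B = 144 / 36
= 4.00

4.00


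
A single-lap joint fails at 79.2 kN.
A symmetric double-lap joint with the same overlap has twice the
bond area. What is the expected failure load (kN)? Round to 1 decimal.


Double-lap load = 2 * 79.2 = 158.4 kN

158.4


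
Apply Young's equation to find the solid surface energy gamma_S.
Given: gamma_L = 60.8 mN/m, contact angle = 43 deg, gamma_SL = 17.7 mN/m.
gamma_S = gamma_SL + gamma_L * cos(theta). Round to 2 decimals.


theta_rad = 43 * pi/180 = 0.750492
gamma_S = 17.7 + 60.8 * cos(0.750492)
= 62.17 mN/m

62.17


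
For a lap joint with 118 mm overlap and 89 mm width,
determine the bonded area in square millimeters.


Area = 118 * 89 = 10502 mm^2

10502


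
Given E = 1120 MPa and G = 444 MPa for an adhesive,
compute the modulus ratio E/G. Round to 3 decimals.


E/G ratio = 1120 / 444 = 2.523

2.523


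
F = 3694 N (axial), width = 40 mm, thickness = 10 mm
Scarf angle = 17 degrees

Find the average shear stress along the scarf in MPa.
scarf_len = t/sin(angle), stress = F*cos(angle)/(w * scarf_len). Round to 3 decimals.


scarf_len = 10/sin(17 deg) = 34.2030
cos(17 deg) = 0.956305
stress = 3694*0.956305/(40*34.2030) = 2.582 MPa

2.582


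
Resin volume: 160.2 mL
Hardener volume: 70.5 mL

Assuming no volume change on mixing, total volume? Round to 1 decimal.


V_total = 160.2 + 70.5 = 230.7 mL

230.7


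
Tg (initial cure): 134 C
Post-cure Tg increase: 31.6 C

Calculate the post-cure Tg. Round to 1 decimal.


Post-cure Tg = 134 + 31.6 = 165.6 C

165.6


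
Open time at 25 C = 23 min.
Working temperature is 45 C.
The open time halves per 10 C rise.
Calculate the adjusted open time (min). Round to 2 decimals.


factor = 2^((45 - 25) / 10) = 4.0000
ot = 23 / 4.0000 = 5.75 min

5.75


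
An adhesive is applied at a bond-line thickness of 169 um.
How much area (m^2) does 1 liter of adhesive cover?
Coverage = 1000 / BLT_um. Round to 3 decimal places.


Coverage = 1000 / 169 = 5.917 m^2

5.917


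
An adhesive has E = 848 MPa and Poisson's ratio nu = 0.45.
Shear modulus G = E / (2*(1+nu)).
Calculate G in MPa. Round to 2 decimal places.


G = 848 / (2*(1+0.45))
= 848 / 2.90
= 292.41 MPa

292.41


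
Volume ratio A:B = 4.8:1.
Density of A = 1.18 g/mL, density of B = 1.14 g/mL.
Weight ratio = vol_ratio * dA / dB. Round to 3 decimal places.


Wt ratio = 4.8 * 1.18 / 1.14
= 4.968

4.968


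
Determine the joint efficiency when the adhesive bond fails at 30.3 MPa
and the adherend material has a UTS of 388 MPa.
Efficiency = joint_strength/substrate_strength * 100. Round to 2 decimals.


Joint efficiency = 30.3 / 388 * 100
= 7.81%

7.81


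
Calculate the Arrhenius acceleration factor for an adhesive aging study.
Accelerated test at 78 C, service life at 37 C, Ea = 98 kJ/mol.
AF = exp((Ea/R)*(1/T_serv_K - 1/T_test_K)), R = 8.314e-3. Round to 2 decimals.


T_test = 351.15 K, T_serv = 310.15 K
Ea/R = 98 / 0.008314 = 11787.35
AF = exp(11787.35 * (1/310.15 - 1/351.15))
= 84.56

84.56


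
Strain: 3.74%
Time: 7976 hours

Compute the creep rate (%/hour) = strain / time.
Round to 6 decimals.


Creep rate = 3.74 / 7976
= 0.000469 %/h

0.000469


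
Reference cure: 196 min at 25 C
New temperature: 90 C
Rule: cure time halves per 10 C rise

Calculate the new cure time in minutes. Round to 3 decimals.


factor = 2^((90-25)/10) = 90.5097
t_new = 196 / 90.5097 = 2.166 min

2.166


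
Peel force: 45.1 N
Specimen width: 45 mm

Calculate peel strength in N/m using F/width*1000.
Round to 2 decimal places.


Peel strength = 45.1 / 45 * 1000 = 1002.22 N/m

1002.22


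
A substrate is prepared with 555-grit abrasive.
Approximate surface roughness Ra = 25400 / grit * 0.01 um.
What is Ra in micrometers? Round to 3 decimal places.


Ra = 25400 / 555 * 0.01 = 0.458 um

0.458


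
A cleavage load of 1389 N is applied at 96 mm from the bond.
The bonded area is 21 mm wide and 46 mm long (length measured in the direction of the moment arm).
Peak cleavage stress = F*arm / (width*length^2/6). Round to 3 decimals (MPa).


Moment = 1389 * 96 = 133344 N*mm
Section modulus = 21 * 2116 / 6 = 44436 / 6 mm^3
Stress = 133344 / (44436 / 6) = 800064 / 44436
= 18.005 MPa

18.005


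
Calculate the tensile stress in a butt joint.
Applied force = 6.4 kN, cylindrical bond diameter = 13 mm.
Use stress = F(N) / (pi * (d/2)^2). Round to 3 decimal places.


A = pi * 6.5^2 = 132.7323 mm^2
sigma = 6400.0 / 132.7323 = 48.217 MPa

48.217


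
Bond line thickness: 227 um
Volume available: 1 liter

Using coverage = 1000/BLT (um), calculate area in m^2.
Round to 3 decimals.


1 L = 1e6 mm^3, thickness = 227 um = 0.227 mm
Area = 1e6 / 0.227 mm^2 = (1e6 / 0.227) / 1e6 m^2 = 1000 / 227 m^2
= 4.405 m^2

4.405


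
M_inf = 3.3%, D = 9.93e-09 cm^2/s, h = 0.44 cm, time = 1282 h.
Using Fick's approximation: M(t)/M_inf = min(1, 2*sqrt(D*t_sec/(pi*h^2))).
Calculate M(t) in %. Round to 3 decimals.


t = 4615200 s
ratio = min(1, 2*sqrt(9.93e-09*4615200/(pi*0.1936)))
= 0.549000
M(t) = 3.3 * 0.549000 = 1.812%

1.812


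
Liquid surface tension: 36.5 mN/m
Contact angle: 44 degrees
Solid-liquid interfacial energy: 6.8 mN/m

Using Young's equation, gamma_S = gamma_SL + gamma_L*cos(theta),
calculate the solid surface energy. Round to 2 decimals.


gamma_S = 6.8 + 36.5 * cos(44)
= 33.06 mN/m

33.06


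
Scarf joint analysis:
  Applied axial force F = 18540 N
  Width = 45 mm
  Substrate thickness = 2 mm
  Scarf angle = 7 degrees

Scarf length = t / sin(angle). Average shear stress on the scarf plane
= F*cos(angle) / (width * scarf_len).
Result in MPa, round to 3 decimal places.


Scarf length = 2 / sin(7 deg) = 16.4110 mm
cos(7 deg) = 0.992546
Shear = 18540 * 0.992546 / (45 * 16.4110)
= 24.918 MPa

24.918


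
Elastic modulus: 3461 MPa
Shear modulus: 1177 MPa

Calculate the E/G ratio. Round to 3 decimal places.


E / G = 3461 / 1177 = 2.941

2.941


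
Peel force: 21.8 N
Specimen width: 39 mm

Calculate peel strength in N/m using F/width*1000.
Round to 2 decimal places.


Peel strength = 21.8 / 39 * 1000 = 558.97 N/m

558.97


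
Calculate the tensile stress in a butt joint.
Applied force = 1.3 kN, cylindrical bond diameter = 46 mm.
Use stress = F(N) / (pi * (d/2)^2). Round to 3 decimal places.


A = pi * 23.0^2 = 1661.9025 mm^2
sigma = 1300.0 / 1661.9025 = 0.782 MPa

0.782


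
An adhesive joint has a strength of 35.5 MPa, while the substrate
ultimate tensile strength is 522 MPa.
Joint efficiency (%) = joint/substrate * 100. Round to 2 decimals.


Efficiency = 35.5 / 522 * 100
= 6.80%

6.80


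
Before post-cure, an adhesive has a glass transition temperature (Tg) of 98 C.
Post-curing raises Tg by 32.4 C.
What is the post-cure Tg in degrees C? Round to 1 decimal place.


Tg_post = Tg_base + delta_Tg
= 98 + 32.4
= 130.4 C

130.4


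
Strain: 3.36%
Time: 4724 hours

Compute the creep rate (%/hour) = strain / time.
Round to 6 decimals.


Creep rate = 3.36 / 4724
= 0.000711 %/h

0.000711


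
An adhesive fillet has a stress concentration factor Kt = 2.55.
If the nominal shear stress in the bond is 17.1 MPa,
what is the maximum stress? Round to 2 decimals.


Max stress = 17.1 * 2.55 = 43.61 MPa

43.61


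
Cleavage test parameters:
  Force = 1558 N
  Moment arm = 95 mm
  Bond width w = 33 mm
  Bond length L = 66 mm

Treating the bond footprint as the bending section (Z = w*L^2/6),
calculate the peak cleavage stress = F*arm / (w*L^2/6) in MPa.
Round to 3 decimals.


M = 1558 * 95 = 148010 N*mm
Z = 33 * 66^2 / 6 = 143748 / 6 mm^3
sigma = M / Z = 6 * 148010 / 143748 = 888060 / 143748
= 6.178 MPa

6.178


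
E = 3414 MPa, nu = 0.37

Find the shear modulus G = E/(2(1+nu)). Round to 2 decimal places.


G = 3414 / (2 * 1.37)
= 1245.99 MPa

1245.99


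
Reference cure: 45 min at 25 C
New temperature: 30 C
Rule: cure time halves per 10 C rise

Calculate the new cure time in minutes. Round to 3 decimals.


factor = 2^((30-25)/10) = 1.4142
t_new = 45 / 1.4142 = 31.820 min

31.820


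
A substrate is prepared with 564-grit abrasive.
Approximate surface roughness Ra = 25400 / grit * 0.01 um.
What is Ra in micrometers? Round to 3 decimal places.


Ra = 25400 / 564 * 0.01 = 0.450 um

0.450


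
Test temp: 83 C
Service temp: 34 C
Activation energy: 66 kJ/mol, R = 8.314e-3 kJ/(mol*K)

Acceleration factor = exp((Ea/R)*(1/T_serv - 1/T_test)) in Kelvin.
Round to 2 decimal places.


AF = exp((66/0.008314)*(1/307.15 - 1/356.15))
= 35.02

35.02


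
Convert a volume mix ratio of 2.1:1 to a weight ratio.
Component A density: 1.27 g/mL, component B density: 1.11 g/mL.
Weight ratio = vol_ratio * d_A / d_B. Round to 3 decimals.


= 2.1 * 1.27 / 1.11 = 2.403

2.403


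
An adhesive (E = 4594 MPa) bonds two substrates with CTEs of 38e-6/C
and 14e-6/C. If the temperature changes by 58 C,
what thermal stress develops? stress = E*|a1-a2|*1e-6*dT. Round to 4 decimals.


Stress = 4594 * |38 - 14| * 1e-6 * 58
= 6.3948 MPa

6.3948


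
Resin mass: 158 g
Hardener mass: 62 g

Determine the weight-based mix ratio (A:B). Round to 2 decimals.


Ratio = 158 / 62 = 2.55

2.55


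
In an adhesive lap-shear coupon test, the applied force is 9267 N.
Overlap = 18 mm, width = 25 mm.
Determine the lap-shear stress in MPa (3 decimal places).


stress = F / (overlap * width)
= 9267 / (18 * 25)
= 20.593 MPa

20.593


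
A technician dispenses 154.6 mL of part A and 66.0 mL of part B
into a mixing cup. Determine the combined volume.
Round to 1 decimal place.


Combined volume = 154.6 + 66.0
= 220.6 mL

220.6


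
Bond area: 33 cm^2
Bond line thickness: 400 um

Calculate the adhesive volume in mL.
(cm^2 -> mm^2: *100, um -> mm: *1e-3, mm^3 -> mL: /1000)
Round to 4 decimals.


V = 33*100 * 400*1e-3 / 1000
= 1.3200 mL

1.3200


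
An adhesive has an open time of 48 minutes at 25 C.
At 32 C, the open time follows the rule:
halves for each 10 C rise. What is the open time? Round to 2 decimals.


Factor = 2^((32-25)/10) = 1.6245
Open time = 48 / 1.6245 = 29.55 min

29.55


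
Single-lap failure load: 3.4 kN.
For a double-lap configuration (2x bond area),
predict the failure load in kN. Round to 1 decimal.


Failure load = 3.4 * 2 = 6.8 kN

6.8


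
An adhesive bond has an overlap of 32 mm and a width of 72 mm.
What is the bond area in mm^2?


Bond area = overlap * width
= 32 * 72
= 2304 mm^2

2304


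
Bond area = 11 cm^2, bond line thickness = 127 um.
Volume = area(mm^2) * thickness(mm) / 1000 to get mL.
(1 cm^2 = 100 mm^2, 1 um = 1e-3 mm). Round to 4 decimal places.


area_mm2 = 11 * 100 = 1100
blt_mm = 127 * 1e-3 = 0.127
vol_mm3 = 1100 * 0.127 = 139.7
vol_mL = 139.7 / 1000 = 0.1397 mL

0.1397


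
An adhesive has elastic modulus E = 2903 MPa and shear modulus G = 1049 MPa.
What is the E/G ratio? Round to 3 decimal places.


E/G = 2903 / 1049 = 2.767

2.767


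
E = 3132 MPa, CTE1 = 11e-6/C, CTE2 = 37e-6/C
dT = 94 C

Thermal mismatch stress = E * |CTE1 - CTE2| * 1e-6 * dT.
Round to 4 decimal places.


= 3132 * 26e-6 * 94
= 7.6546 MPa

7.6546


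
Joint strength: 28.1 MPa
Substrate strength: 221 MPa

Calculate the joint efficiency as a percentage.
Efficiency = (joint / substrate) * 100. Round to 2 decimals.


Efficiency = (28.1 / 221) * 100 = 12.71%

12.71


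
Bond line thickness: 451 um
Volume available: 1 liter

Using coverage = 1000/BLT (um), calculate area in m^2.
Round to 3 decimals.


1 L = 1e6 mm^3, thickness = 451 um = 0.451 mm
Area = 1e6 / 0.451 mm^2 = (1e6 / 0.451) / 1e6 m^2 = 1000 / 451 m^2
= 2.217 m^2

2.217


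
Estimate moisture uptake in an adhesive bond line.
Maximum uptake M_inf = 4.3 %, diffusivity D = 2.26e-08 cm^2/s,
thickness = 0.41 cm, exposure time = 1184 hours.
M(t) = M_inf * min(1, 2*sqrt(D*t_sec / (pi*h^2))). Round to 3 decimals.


Convert time: 1184 h = 4262400 s
ratio = min(1, 2*sqrt(2.26e-08*4262400/(pi*0.41^2)))
= 0.854186
M(t) = 4.3 * 0.854186 = 3.673%

3.673


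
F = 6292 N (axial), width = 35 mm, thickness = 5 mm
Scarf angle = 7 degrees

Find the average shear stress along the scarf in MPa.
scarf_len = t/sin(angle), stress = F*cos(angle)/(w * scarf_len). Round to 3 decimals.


scarf_len = 5/sin(7 deg) = 41.0275
cos(7 deg) = 0.992546
stress = 6292*0.992546/(35*41.0275) = 4.349 MPa

4.349
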